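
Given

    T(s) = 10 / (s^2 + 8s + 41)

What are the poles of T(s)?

The poles are the roots of the denominator s^2 + 8s + 41 = 0.
Using the quadratic formula: s = (-8 ± √(-100))/2 = -4 ± 5j.

s = -4 ± 5j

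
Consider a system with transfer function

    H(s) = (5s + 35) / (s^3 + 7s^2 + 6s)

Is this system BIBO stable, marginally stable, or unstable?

marginally stable

The denominator s^3 + 7s^2 + 6s factors as s(s + 1)(s + 6), giving poles at s = 0, -1, -6.
Since the simple pole(s) at s = 0 lie on the jω-axis with none in the right half-plane, the system is marginally stable.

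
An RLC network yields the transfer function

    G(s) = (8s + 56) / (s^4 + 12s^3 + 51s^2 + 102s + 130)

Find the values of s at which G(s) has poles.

The poles are the roots of the denominator s^4 + 12s^3 + 51s^2 + 102s + 130 = 0.
No real roots exist; factor into two real quadratics: (s^2 + 10s + 26)(s^2 + 2s + 5) = 0.
Each quadratic gives a conjugate pair via the quadratic formula.

s = -5 ± j, -1 ± 2j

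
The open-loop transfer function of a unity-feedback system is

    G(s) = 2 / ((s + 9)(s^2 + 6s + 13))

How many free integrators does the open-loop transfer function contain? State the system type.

Type 0

The denominator has no factor of s at the origin — no free integrator — so this is a Type 0 system.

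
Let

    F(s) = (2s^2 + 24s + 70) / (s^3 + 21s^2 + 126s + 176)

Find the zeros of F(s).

s = -7, -5

Set the numerator to zero: 2s^2 + 24s + 70 = 0, i.e. 2·(s^2 + 12s + 35) = 0.
Factoring: (s + 7)(s + 5) = 0.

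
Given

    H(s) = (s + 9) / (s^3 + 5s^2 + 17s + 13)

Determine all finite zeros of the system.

s = -9

Set the numerator to zero: s + 9 = 0.
So s = -9.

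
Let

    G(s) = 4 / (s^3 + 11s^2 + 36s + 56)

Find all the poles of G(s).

The poles are the roots of the denominator s^3 + 11s^2 + 36s + 56 = 0.
Trying s = -7: the polynomial evaluates to 0, so (s + 7) is a factor.
Dividing out leaves s^2 + 4s + 8 = 0.
The quadratic formula then gives s = -2 ± 2j.

s = -2 + 2j, -2 - 2j, -7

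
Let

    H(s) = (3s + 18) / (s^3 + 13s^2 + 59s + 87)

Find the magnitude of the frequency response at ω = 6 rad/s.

Substitute s = j6: numerator = 18 + j18, denominator = -381 + j138.
|H(j6)| = |18 + j18| / |-381 + j138| = 25.456 / 405.22 ≈ 0.06282.

|H(j6)| ≈ 0.06282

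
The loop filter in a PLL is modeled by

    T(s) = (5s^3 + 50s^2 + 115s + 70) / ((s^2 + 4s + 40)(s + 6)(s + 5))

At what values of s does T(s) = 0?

s = -7, -2, -1

Set the numerator to zero: 5s^3 + 50s^2 + 115s + 70 = 0, i.e. 5·(s^3 + 10s^2 + 23s + 14) = 0.
Factoring: (s + 7)(s + 2)(s + 1) = 0.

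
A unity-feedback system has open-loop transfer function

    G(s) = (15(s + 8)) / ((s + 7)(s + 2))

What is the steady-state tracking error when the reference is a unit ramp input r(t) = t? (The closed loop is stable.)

G(s) has no poles at the origin.
This is a Type 0 system; Kv = lim_{s→0} s·G(s) = 0, so the steady-state error for a ramp input is infinite.

e_ss = ∞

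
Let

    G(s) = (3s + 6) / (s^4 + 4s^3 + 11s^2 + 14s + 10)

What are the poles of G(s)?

s = -1 ± j, -1 ± 2j

The poles are the roots of the denominator s^4 + 4s^3 + 11s^2 + 14s + 10 = 0.
No real roots exist; factor into two real quadratics: (s^2 + 2s + 2)(s^2 + 2s + 5) = 0.
Each quadratic gives a conjugate pair via the quadratic formula.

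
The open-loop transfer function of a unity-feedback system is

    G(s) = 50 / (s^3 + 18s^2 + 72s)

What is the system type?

Type 1

The denominator has 1 factor of s at the origin (free integrator), so this is a Type 1 system.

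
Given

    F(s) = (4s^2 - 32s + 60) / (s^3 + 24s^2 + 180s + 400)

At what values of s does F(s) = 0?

s = 5, 3

Set the numerator to zero: 4s^2 - 32s + 60 = 0, i.e. 4·(s^2 - 8s + 15) = 0.
Factoring: (s - 5)(s - 3) = 0.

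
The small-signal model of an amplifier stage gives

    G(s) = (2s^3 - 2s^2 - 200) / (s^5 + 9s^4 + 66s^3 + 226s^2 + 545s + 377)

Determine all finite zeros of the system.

s = 5, -2 + 4j, -2 - 4j

Set the numerator to zero: 2s^3 - 2s^2 - 200 = 0, i.e. 2·(s^3 - s^2 - 100) = 0.
Factoring: (s - 5)(s^2 + 4s + 20) = 0.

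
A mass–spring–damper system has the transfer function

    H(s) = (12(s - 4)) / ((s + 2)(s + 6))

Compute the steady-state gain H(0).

At s = 0 each factor (s + a) contributes a and each (s^2 + bs + c) contributes c.
H(0) = 12·(-4) / ((2) · (6)) = -48/12 = -4.

H(0) = -4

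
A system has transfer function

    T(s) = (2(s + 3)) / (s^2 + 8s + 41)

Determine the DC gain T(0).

At s = 0 each factor (s + a) contributes a and each (s^2 + bs + c) contributes c.
T(0) = 2·(3) / ((41)) = 6/41 = 6/41.

T(0) = 6/41 ≈ 0.1463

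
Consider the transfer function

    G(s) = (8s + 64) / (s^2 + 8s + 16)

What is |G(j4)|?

Substitute s = j4: numerator = 64 + j32, denominator = j32.
|G(j4)| = |64 + j32| / |j32| = 71.554 / 32 ≈ 2.236.

|G(j4)| ≈ 2.236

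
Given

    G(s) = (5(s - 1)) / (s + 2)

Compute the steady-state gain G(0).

Set s = 0: G(0) = (-5) / (2) = -5/2.

G(0) = -5/2 ≈ -2.500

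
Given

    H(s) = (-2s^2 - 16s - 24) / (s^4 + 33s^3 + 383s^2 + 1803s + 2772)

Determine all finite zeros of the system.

s = -6, -2

Set the numerator to zero: -2s^2 - 16s - 24 = 0, i.e. -2·(s^2 + 8s + 12) = 0.
Factoring: (s + 6)(s + 2) = 0.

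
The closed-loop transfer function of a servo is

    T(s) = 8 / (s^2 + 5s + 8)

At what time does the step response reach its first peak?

t_p ≈ 2.375 s

Comparing s^2 + 5s + 8 to s^2 + 2ζωₙs + ωₙ²: ωₙ = √8 ≈ 2.828 rad/s and ζ = 5/(2·√8) ≈ 0.8839.
ζωₙ = 5/2 = 2.5, so ω_d = ωₙ√(1−ζ²) = √(ωₙ² − (ζωₙ)²) = √(8 − 2.5²) = √1.75 ≈ 1.323 rad/s.
t_p = π/ω_d = π/1.323 ≈ 2.375 s.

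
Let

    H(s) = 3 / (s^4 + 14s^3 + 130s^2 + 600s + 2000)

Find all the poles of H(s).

s = -5 ± 5j, -2 ± 6j

The poles are the roots of the denominator s^4 + 14s^3 + 130s^2 + 600s + 2000 = 0.
No real roots exist; factor into two real quadratics: (s^2 + 10s + 50)(s^2 + 4s + 40) = 0.
Each quadratic gives a conjugate pair via the quadratic formula.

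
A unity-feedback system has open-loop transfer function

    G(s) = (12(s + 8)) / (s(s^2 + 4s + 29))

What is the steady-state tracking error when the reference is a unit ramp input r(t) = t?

G(s) has one pole at the origin.
This is a Type 1 system. Kv = lim_{s→0} s·G(s) = 96/29.
e_ss = 1/Kv = 1/(96/29) = 29/96 ≈ 0.3021.

e_ss = 0.3021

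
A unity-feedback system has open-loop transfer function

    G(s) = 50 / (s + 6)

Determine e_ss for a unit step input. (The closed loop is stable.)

e_ss = 0.1071

G(s) has no poles at the origin.
This is a Type 0 system. Kp = lim_{s→0} G(s) = 50/6 = 25/3.
e_ss = 1/(1 + Kp) = 1/(1 + 25/3) = 3/28 ≈ 0.1071.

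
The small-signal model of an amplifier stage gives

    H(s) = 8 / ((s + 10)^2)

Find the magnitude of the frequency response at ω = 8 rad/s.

|H(j8)| ≈ 0.04878

Substitute s = j8: numerator = 8, denominator = 36 + j160.
|H(j8)| = |8| / |36 + j160| = 8 / 164 ≈ 0.04878.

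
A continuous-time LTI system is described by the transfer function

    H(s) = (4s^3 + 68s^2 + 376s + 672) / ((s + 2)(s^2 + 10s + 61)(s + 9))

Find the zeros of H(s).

Set the numerator to zero: 4s^3 + 68s^2 + 376s + 672 = 0, i.e. 4·(s^3 + 17s^2 + 94s + 168) = 0.
Factoring: (s + 6)(s + 4)(s + 7) = 0.

s = -6, -4, -7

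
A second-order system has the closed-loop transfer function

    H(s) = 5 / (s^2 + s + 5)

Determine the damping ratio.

ζ ≈ 0.2236

Compare the denominator to the standard form s^2 + 2ζωₙs + ωₙ².
ωₙ² = 5, so ωₙ = √5 ≈ 2.236 rad/s.
2ζωₙ = 1, so ζ = 1/(2·√5) ≈ 0.2236.
With ζ = 0.2236 the response is underdamped.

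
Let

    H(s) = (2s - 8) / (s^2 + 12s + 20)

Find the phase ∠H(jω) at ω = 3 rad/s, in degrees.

∠H(j3) ≈ 70.12°

At s = j3: numerator = -8 + j6, denominator = 11 + j36.
∠H = ∠num − ∠den = 143.13° − (73.009°) = 70.12°.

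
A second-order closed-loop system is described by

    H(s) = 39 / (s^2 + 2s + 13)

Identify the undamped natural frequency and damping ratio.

Compare the denominator to the standard form s^2 + 2ζωₙs + ωₙ².
ωₙ² = 13, so ωₙ = √13 ≈ 3.606 rad/s.
2ζωₙ = 2, so ζ = 2/(2·√13) ≈ 0.2774.
With ζ = 0.2774 the response is underdamped.

ωₙ ≈ 3.606 rad/s, ζ ≈ 0.2774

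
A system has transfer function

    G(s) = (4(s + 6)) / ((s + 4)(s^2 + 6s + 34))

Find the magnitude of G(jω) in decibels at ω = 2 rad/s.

Substitute s = j2: numerator = 24 + j8, denominator = 96 + j108.
|G(j2)| = |24 + j8| / |96 + j108| = 25.298 / 144.50 ≈ 0.1751.
In decibels: 20·log₁₀(0.1751) ≈ -15.1 dB.

|G(j2)|_dB ≈ -15.1 dB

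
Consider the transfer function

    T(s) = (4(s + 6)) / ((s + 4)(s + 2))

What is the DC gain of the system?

T(0) = 3

At s = 0 each factor (s + a) contributes a and each (s^2 + bs + c) contributes c.
T(0) = 4·(6) / ((4) · (2)) = 24/8 = 3.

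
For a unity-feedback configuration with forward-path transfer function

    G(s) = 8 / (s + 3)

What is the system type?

The denominator has no factor of s at the origin — no free integrator — so this is a Type 0 system.

Type 0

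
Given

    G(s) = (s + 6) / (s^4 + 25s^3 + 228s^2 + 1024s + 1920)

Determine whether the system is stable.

stable

The denominator s^4 + 25s^3 + 228s^2 + 1024s + 1920 factors as (s + 12)(s^2 + 8s + 32)(s + 5), giving poles at s = -12, -4 ± 4j, -5.
Since all poles lie strictly in the left half-plane, the system is stable.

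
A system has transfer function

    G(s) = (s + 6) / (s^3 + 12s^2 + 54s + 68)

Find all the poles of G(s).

s = -5 + 3j, -5 - 3j, -2

The poles are the roots of the denominator s^3 + 12s^2 + 54s + 68 = 0.
Trying s = -2: the polynomial evaluates to 0, so (s + 2) is a factor.
Dividing out leaves s^2 + 10s + 34 = 0.
The quadratic formula then gives s = -5 ± 3j.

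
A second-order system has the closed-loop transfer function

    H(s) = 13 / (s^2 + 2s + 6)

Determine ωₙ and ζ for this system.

ωₙ ≈ 2.449 rad/s, ζ ≈ 0.4082

Compare the denominator to the standard form s^2 + 2ζωₙs + ωₙ².
ωₙ² = 6, so ωₙ = √6 ≈ 2.449 rad/s.
2ζωₙ = 2, so ζ = 2/(2·√6) ≈ 0.4082.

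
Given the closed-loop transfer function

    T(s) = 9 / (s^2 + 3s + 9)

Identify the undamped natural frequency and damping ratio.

ωₙ = 3 rad/s, ζ = 0.5

Compare the denominator to the standard form s^2 + 2ζωₙs + ωₙ².
ωₙ² = 9, so ωₙ = 3 rad/s.
2ζωₙ = 3, so ζ = 3/(2·3) = 0.5.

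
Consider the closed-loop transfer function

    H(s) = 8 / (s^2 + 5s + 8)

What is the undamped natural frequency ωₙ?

Compare the denominator to the standard form s^2 + 2ζωₙs + ωₙ².
ωₙ² = 8, so ωₙ = √8 ≈ 2.828 rad/s.

ωₙ ≈ 2.828 rad/s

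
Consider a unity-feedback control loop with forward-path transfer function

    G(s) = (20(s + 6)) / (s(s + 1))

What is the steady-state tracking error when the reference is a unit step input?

e_ss = 0

G(s) has one pole at the origin.
This is a Type 1 system; for a step input the steady-state error is zero.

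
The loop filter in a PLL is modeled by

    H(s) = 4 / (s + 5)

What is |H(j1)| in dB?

|H(j1)|_dB ≈ -2.11 dB

Substitute s = j1: numerator = 4, denominator = 5 + j1.
|H(j1)| = |4| / |5 + j1| = 4 / 5.0990 ≈ 0.7845.
In decibels: 20·log₁₀(0.7845) ≈ -2.11 dB.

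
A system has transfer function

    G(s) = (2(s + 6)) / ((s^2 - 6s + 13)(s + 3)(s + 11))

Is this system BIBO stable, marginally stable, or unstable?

The poles can be read from the denominator factors: s = 3 + 2j, 3 - 2j, -3, -11.
Since the pole(s) at s = 3 ± 2j lie in the right half-plane, the system is unstable.

unstable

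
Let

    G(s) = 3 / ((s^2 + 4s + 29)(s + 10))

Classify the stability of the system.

stable

The poles can be read from the denominator factors: s = -2 + 5j, -2 - 5j, -10.
Since all poles lie strictly in the left half-plane, the system is stable.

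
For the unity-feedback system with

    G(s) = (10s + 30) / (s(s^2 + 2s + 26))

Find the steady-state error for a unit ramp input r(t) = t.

G(s) has one pole at the origin.
This is a Type 1 system. Kv = lim_{s→0} s·G(s) = 30/26 = 15/13.
e_ss = 1/Kv = 1/(15/13) = 13/15 ≈ 0.8667.

e_ss = 0.8667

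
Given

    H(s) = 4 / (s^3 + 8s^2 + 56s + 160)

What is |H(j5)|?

Substitute s = j5: numerator = 4, denominator = -40 + j155.
|H(j5)| = |4| / |-40 + j155| = 4 / 160.08 ≈ 0.02499.

|H(j5)| ≈ 0.02499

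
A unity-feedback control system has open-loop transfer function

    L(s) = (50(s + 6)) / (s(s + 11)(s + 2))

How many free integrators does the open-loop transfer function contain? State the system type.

The denominator has 1 factor of s at the origin (free integrator), so this is a Type 1 system.

Type 1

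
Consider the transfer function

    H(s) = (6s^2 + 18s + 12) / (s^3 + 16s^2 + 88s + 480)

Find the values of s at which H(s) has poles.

s = -2 ± 6j, -12

The poles are the roots of the denominator s^3 + 16s^2 + 88s + 480 = 0.
Trying s = -12: the polynomial evaluates to 0, so (s + 12) is a factor.
Dividing out leaves s^2 + 4s + 40 = 0.
The quadratic formula then gives s = -2 ± 6j.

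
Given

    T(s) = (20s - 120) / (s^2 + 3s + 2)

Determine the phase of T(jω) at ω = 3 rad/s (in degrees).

At s = j3: numerator = -120 + j60, denominator = -7 + j9.
∠T = ∠num − ∠den = 153.43° − (127.87°) = 25.56°.

∠T(j3) ≈ 25.56°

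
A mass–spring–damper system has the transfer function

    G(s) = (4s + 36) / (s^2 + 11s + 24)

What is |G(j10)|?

|G(j10)| ≈ 0.4025

Substitute s = j10: numerator = 36 + j40, denominator = -76 + j110.
|G(j10)| = |36 + j40| / |-76 + j110| = 53.814 / 133.70 ≈ 0.4025.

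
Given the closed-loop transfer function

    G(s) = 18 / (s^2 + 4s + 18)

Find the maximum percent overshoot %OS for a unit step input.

%OS ≈ 18.7%

Comparing s^2 + 4s + 18 to s^2 + 2ζωₙs + ωₙ²: ωₙ = √18 ≈ 4.243 rad/s and ζ = 4/(2·√18) ≈ 0.4714.
%OS = 100·exp(−πζ/√(1−ζ²)) = 100·exp(−π·0.4714/√(1−0.4714²)) ≈ 18.7%.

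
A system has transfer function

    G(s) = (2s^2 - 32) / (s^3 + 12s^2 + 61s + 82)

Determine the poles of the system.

s = -5 + 4j, -5 - 4j, -2

The poles are the roots of the denominator s^3 + 12s^2 + 61s + 82 = 0.
Trying s = -2: the polynomial evaluates to 0, so (s + 2) is a factor.
Dividing out leaves s^2 + 10s + 41 = 0.
The quadratic formula then gives s = -5 ± 4j.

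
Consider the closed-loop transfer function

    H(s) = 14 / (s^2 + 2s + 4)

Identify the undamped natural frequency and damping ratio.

ωₙ = 2 rad/s, ζ = 0.5

Compare the denominator to the standard form s^2 + 2ζωₙs + ωₙ².
ωₙ² = 4, so ωₙ = 2 rad/s.
2ζωₙ = 2, so ζ = 2/(2·2) = 0.5.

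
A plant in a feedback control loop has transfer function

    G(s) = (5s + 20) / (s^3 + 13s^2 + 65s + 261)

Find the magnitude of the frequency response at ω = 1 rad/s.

|G(j1)| ≈ 0.08049

Substitute s = j1: numerator = 20 + j5, denominator = 248 + j64.
|G(j1)| = |20 + j5| / |248 + j64| = 20.616 / 256.12 ≈ 0.08049.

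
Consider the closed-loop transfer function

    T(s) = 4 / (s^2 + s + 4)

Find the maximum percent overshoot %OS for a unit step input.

%OS ≈ 44.4%

Comparing s^2 + s + 4 to s^2 + 2ζωₙs + ωₙ²: ωₙ = 2 rad/s and ζ = 1/(2·2) = 0.25.
%OS = 100·exp(−πζ/√(1−ζ²)) = 100·exp(−π·0.25/√(1−0.25²)) ≈ 44.4%.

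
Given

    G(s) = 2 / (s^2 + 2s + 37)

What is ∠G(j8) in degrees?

At s = j8: numerator = 2, denominator = -27 + j16.
∠G = ∠num − ∠den = 0° − (149.35°) = -149.3°.

∠G(j8) ≈ -149.3°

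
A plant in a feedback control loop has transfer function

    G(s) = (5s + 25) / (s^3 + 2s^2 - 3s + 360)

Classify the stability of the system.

unstable

The denominator s^3 + 2s^2 - 3s + 360 factors as (s + 8)(s^2 - 6s + 45), giving poles at s = -8, 3 + 6j, 3 - 6j.
Since the pole(s) at s = 3 + 6j, 3 - 6j lie in the right half-plane, the system is unstable.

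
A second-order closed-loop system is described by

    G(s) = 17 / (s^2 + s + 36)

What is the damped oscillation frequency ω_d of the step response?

Comparing s^2 + s + 36 to s^2 + 2ζωₙs + ωₙ²: ωₙ = 6 rad/s and ζ = 1/(2·6) ≈ 0.08333.
ζωₙ = 1/2 = 0.5, so ω_d = ωₙ√(1−ζ²) = √(ωₙ² − (ζωₙ)²) = √(36 − 0.5²) = √35.75 ≈ 5.979 rad/s.

ω_d ≈ 5.979 rad/s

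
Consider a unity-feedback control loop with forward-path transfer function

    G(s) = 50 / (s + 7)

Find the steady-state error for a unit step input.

e_ss = 0.1228

G(s) has no poles at the origin.
This is a Type 0 system. Kp = lim_{s→0} G(s) = 50/7.
e_ss = 1/(1 + Kp) = 1/(1 + 50/7) = 7/57 ≈ 0.1228.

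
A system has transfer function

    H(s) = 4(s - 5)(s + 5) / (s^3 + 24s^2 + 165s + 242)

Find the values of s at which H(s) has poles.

The poles are the roots of the denominator s^3 + 24s^2 + 165s + 242 = 0.
Trying s = -2: the polynomial evaluates to 0, so (s + 2) is a factor.
Dividing out leaves s^2 + 22s + 121 = 0.
Factoring the quadratic: (s + 11)^2 = 0.

s = -2, -11, -11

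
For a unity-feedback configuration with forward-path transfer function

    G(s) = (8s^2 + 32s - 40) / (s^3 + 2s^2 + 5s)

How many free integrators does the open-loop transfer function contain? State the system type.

Type 1

Factor s from the denominator: s^3 + 2s^2 + 5s = s·(s^2 + 2s + 5).
There is 1 pole at the origin, so the system is Type 1.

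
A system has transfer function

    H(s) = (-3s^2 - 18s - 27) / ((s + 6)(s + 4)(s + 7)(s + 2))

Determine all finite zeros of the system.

s = -3, -3

Set the numerator to zero: -3s^2 - 18s - 27 = 0, i.e. -3·(s^2 + 6s + 9) = 0.
Factoring: (s + 3)^2 = 0.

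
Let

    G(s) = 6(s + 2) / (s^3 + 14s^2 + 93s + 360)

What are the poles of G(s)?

s = -3 ± 6j, -8

The poles are the roots of the denominator s^3 + 14s^2 + 93s + 360 = 0.
Trying s = -8: the polynomial evaluates to 0, so (s + 8) is a factor.
Dividing out leaves s^2 + 6s + 45 = 0.
The quadratic formula then gives s = -3 ± 6j.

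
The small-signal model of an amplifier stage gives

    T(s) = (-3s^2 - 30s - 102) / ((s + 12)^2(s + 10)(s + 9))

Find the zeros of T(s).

s = -5 + 3j, -5 - 3j

Set the numerator to zero: -3s^2 - 30s - 102 = 0, i.e. -3·(s^2 + 10s + 34) = 0.
Factoring: (s^2 + 10s + 34) = 0.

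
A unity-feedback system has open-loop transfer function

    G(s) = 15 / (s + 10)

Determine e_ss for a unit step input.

G(s) has no poles at the origin.
This is a Type 0 system. Kp = lim_{s→0} G(s) = 15/10 = 3/2.
e_ss = 1/(1 + Kp) = 1/(1 + 3/2) = 2/5 ≈ 0.4000.

e_ss = 0.4000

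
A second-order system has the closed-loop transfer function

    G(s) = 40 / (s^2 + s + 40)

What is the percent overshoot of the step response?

%OS ≈ 77.9%

Comparing s^2 + s + 40 to s^2 + 2ζωₙs + ωₙ²: ωₙ = √40 ≈ 6.325 rad/s and ζ = 1/(2·√40) ≈ 0.07906.
%OS = 100·exp(−πζ/√(1−ζ²)) = 100·exp(−π·0.07906/√(1−0.07906²)) ≈ 77.9%.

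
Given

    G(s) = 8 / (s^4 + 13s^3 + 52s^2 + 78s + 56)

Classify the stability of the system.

stable

The denominator s^4 + 13s^3 + 52s^2 + 78s + 56 factors as (s^2 + 2s + 2)(s + 4)(s + 7), giving poles at s = -1 + j, -1 - j, -4, -7.
Since all poles lie strictly in the left half-plane, the system is stable.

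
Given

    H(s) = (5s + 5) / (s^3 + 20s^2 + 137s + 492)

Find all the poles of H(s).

The poles are the roots of the denominator s^3 + 20s^2 + 137s + 492 = 0.
Trying s = -12: the polynomial evaluates to 0, so (s + 12) is a factor.
Dividing out leaves s^2 + 8s + 41 = 0.
The quadratic formula then gives s = -4 ± 5j.

s = -12, -4 + 5j, -4 - 5j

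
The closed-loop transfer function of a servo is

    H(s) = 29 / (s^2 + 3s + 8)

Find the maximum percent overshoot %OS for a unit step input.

Comparing s^2 + 3s + 8 to s^2 + 2ζωₙs + ωₙ²: ωₙ = √8 ≈ 2.828 rad/s and ζ = 3/(2·√8) ≈ 0.5303.
%OS = 100·exp(−πζ/√(1−ζ²)) = 100·exp(−π·0.5303/√(1−0.5303²)) ≈ 14.0%.

%OS ≈ 14.0%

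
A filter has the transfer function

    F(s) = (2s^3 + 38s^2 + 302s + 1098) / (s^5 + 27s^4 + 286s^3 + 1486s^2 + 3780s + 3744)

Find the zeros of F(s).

Set the numerator to zero: 2s^3 + 38s^2 + 302s + 1098 = 0, i.e. 2·(s^3 + 19s^2 + 151s + 549) = 0.
Factoring: (s + 9)(s^2 + 10s + 61) = 0.

s = -9, -5 ± 6j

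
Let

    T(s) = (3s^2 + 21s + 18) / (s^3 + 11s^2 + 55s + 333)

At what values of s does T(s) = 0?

s = -6, -1

Set the numerator to zero: 3s^2 + 21s + 18 = 0, i.e. 3·(s^2 + 7s + 6) = 0.
Factoring: (s + 6)(s + 1) = 0.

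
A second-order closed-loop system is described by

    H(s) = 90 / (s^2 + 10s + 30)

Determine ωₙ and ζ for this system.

ωₙ ≈ 5.477 rad/s, ζ ≈ 0.9129

Compare the denominator to the standard form s^2 + 2ζωₙs + ωₙ².
ωₙ² = 30, so ωₙ = √30 ≈ 5.477 rad/s.
2ζωₙ = 10, so ζ = 10/(2·√30) ≈ 0.9129.
With ζ = 0.9129 the response is underdamped.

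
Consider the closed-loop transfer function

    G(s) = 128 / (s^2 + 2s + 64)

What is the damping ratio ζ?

Compare the denominator to the standard form s^2 + 2ζωₙs + ωₙ².
ωₙ² = 64, so ωₙ = 8 rad/s.
2ζωₙ = 2, so ζ = 2/(2·8) = 0.125.

ζ = 0.125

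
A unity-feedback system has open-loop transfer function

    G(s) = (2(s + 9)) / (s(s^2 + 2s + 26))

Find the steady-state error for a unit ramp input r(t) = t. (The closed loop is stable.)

e_ss = 1.444

G(s) has one pole at the origin.
This is a Type 1 system. Kv = lim_{s→0} s·G(s) = 18/26 = 9/13.
e_ss = 1/Kv = 1/(9/13) = 13/9 ≈ 1.444.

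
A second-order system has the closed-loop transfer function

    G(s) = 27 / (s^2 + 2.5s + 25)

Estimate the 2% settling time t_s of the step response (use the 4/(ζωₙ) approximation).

Comparing s^2 + 2.5s + 25 to s^2 + 2ζωₙs + ωₙ²: ωₙ = 5 rad/s and ζ = 2.5/(2·5) = 0.25.
ζωₙ = 2.5/2 = 1.25, so t_s ≈ 4/(ζωₙ) = 4/1.25 = 3.200 s.

t_s ≈ 3.200 s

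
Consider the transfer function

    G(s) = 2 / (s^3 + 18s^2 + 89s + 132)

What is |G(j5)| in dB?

Substitute s = j5: numerator = 2, denominator = -318 + j320.
|G(j5)| = |2| / |-318 + j320| = 2 / 451.14 ≈ 0.004433.
In decibels: 20·log₁₀(0.004433) ≈ -47.1 dB.

|G(j5)|_dB ≈ -47.1 dB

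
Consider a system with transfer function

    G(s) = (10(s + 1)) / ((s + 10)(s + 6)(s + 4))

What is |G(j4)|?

Substitute s = j4: numerator = 10 + j40, denominator = -80 + j432.
|G(j4)| = |10 + j40| / |-80 + j432| = 41.231 / 439.34 ≈ 0.09385.

|G(j4)| ≈ 0.09385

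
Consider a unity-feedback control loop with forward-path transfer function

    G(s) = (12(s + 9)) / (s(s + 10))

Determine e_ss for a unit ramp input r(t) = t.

e_ss = 0.09259

G(s) has one pole at the origin.
This is a Type 1 system. Kv = lim_{s→0} s·G(s) = 108/10 = 54/5.
e_ss = 1/Kv = 1/(54/5) = 5/54 ≈ 0.09259.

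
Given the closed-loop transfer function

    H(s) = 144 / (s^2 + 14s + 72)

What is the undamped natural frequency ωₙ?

ωₙ ≈ 8.485 rad/s

Compare the denominator to the standard form s^2 + 2ζωₙs + ωₙ².
ωₙ² = 72, so ωₙ = √72 ≈ 8.485 rad/s.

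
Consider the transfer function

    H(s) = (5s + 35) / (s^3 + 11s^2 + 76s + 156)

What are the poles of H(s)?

s = -4 + 6j, -4 - 6j, -3

The poles are the roots of the denominator s^3 + 11s^2 + 76s + 156 = 0.
Trying s = -3: the polynomial evaluates to 0, so (s + 3) is a factor.
Dividing out leaves s^2 + 8s + 52 = 0.
The quadratic formula then gives s = -4 ± 6j.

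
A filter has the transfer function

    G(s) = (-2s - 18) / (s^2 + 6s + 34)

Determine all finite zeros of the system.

Set the numerator to zero: -2s - 18 = 0, i.e. -2·(s + 9) = 0.
So s = -9.

s = -9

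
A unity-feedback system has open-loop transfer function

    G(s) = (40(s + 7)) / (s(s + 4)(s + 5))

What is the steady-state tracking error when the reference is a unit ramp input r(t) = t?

G(s) has one pole at the origin.
This is a Type 1 system. Kv = lim_{s→0} s·G(s) = 280/20 = 14.
e_ss = 1/Kv = 1/(14) = 1/14 ≈ 0.07143.

e_ss = 0.07143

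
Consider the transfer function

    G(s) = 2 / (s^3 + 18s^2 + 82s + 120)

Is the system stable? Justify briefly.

The denominator s^3 + 18s^2 + 82s + 120 factors as (s + 12)(s^2 + 6s + 10), giving poles at s = -12, -3 ± j.
Since all poles lie strictly in the left half-plane, the system is stable.

stable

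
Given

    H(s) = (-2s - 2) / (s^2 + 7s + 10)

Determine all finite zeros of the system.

s = -1

Set the numerator to zero: -2s - 2 = 0, i.e. -2·(s + 1) = 0.
So s = -1.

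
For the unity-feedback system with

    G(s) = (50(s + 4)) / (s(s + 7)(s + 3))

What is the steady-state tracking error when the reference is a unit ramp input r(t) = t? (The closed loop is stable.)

e_ss = 0.1050

G(s) has one pole at the origin.
This is a Type 1 system. Kv = lim_{s→0} s·G(s) = 200/21.
e_ss = 1/Kv = 1/(200/21) = 21/200 ≈ 0.1050.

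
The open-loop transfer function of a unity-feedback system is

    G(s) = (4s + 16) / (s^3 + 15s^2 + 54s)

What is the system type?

Factor s from the denominator: s^3 + 15s^2 + 54s = s·(s^2 + 15s + 54).
There is 1 pole at the origin, so the system is Type 1.

Type 1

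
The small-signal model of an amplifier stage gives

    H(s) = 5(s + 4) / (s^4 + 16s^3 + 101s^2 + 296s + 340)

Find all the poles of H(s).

s = -4 ± 2j, -4 ± j

The poles are the roots of the denominator s^4 + 16s^3 + 101s^2 + 296s + 340 = 0.
No real roots exist; factor into two real quadratics: (s^2 + 8s + 20)(s^2 + 8s + 17) = 0.
Each quadratic gives a conjugate pair via the quadratic formula.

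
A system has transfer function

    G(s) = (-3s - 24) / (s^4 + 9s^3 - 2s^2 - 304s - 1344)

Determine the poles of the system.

s = -7, -4 + 4j, -4 - 4j, 6

The poles are the roots of the denominator s^4 + 9s^3 - 2s^2 - 304s - 1344 = 0.
Trying s = -7: the polynomial evaluates to 0, so (s + 7) is a factor.
Dividing out leaves s^3 + 2s^2 - 16s - 192 = 0.
This factors further as (s^2 + 8s + 32)(s - 6) = 0.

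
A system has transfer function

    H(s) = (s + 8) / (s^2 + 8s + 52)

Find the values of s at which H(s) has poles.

The poles are the roots of the denominator s^2 + 8s + 52 = 0.
Using the quadratic formula: s = (-8 ± √(-144))/2 = -4 ± 6j.

s = -4 + 6j, -4 - 6j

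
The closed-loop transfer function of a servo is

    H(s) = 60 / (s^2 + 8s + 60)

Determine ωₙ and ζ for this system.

ωₙ ≈ 7.746 rad/s, ζ ≈ 0.5164

Compare the denominator to the standard form s^2 + 2ζωₙs + ωₙ².
ωₙ² = 60, so ωₙ = √60 ≈ 7.746 rad/s.
2ζωₙ = 8, so ζ = 8/(2·√60) ≈ 0.5164.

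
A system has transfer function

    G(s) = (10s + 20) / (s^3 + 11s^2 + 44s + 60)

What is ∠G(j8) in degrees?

At s = j8: numerator = 20 + j80, denominator = -644 - j160.
∠G = ∠num − ∠den = 75.964° − (-166.05°) = 242.0°, which wraps to -118.0°.

∠G(j8) ≈ -118.0°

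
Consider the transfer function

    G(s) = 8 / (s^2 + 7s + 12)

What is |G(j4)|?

|G(j4)| ≈ 0.2828

Substitute s = j4: numerator = 8, denominator = -4 + j28.
|G(j4)| = |8| / |-4 + j28| = 8 / 28.284 ≈ 0.2828.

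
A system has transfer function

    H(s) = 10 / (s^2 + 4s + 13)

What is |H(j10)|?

Substitute s = j10: numerator = 10, denominator = -87 + j40.
|H(j10)| = |10| / |-87 + j40| = 10 / 95.755 ≈ 0.1044.

|H(j10)| ≈ 0.1044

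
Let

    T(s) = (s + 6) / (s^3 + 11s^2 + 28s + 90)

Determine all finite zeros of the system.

Set the numerator to zero: s + 6 = 0.
So s = -6.

s = -6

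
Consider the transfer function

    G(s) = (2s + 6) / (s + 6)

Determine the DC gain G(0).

G(0) = 1

Set s = 0: G(0) = (6) / (6) = 1.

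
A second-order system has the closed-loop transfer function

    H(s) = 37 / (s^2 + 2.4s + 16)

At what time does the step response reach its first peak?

t_p ≈ 0.8233 s

Comparing s^2 + 2.4s + 16 to s^2 + 2ζωₙs + ωₙ²: ωₙ = 4 rad/s and ζ = 2.4/(2·4) = 0.3.
ζωₙ = 2.4/2 = 1.2, so ω_d = ωₙ√(1−ζ²) = √(ωₙ² − (ζωₙ)²) = √(16 − 1.2²) = √14.56 ≈ 3.816 rad/s.
t_p = π/ω_d = π/3.816 ≈ 0.8233 s.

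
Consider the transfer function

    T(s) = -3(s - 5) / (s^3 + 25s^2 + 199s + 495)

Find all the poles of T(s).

s = -9, -5, -11

The poles are the roots of the denominator s^3 + 25s^2 + 199s + 495 = 0.
Trying s = -9: the polynomial evaluates to 0, so (s + 9) is a factor.
Dividing out leaves s^2 + 16s + 55 = 0.
Factoring the quadratic: (s + 5)(s + 11) = 0.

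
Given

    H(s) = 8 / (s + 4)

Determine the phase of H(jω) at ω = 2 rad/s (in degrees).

At s = j2: numerator = 8, denominator = 4 + j2.
∠H = ∠num − ∠den = 0° − (26.565°) = -26.57°.

∠H(j2) ≈ -26.57°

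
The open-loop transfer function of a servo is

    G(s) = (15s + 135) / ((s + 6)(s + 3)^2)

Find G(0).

G(0) = 5/2 ≈ 2.500

Set s = 0: G(0) = (135) / (54) = 5/2.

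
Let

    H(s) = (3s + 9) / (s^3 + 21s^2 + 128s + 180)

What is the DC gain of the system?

H(0) = 1/20 ≈ 0.05000

Set s = 0: H(0) = (9) / (180) = 1/20.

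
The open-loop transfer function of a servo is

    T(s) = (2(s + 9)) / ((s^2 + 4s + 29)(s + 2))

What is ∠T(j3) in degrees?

At s = j3: numerator = 18 + j6, denominator = 4 + j84.
∠T = ∠num − ∠den = 18.435° − (87.274°) = -68.84°.

∠T(j3) ≈ -68.84°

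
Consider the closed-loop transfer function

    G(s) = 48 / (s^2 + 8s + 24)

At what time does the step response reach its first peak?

Comparing s^2 + 8s + 24 to s^2 + 2ζωₙs + ωₙ²: ωₙ = √24 ≈ 4.899 rad/s and ζ = 8/(2·√24) ≈ 0.8165.
ζωₙ = 8/2 = 4, so ω_d = ωₙ√(1−ζ²) = √(ωₙ² − (ζωₙ)²) = √(24 − 4²) = √8 ≈ 2.828 rad/s.
t_p = π/ω_d = π/2.828 ≈ 1.111 s.

t_p ≈ 1.111 s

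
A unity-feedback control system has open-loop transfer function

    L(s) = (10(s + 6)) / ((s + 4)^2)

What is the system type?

The denominator has no factor of s at the origin — no free integrator — so this is a Type 0 system.

Type 0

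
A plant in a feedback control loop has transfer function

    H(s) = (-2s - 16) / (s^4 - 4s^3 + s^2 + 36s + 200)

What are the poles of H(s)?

The poles are the roots of the denominator s^4 - 4s^3 + s^2 + 36s + 200 = 0.
No real roots exist; factor into two real quadratics: (s^2 - 8s + 25)(s^2 + 4s + 8) = 0.
Each quadratic gives a conjugate pair via the quadratic formula.

s = 4 + 3j, 4 - 3j, -2 + 2j, -2 - 2j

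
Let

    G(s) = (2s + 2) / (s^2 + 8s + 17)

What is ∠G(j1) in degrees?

∠G(j1) ≈ 18.43°

At s = j1: numerator = 2 + j2, denominator = 16 + j8.
∠G = ∠num − ∠den = 45° − (26.565°) = 18.43°.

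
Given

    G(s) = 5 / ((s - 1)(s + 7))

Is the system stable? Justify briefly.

unstable

The poles can be read from the denominator factors: s = 1, -7.
Since the pole(s) at s = 1 lie in the right half-plane, the system is unstable.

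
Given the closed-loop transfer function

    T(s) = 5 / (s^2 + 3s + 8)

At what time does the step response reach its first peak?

Comparing s^2 + 3s + 8 to s^2 + 2ζωₙs + ωₙ²: ωₙ = √8 ≈ 2.828 rad/s and ζ = 3/(2·√8) ≈ 0.5303.
ζωₙ = 3/2 = 1.5, so ω_d = ωₙ√(1−ζ²) = √(ωₙ² − (ζωₙ)²) = √(8 − 1.5²) = √5.75 ≈ 2.398 rad/s.
t_p = π/ω_d = π/2.398 ≈ 1.310 s.

t_p ≈ 1.310 s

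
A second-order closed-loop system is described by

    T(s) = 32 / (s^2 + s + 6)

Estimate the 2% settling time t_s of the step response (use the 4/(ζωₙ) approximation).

Comparing s^2 + s + 6 to s^2 + 2ζωₙs + ωₙ²: ωₙ = √6 ≈ 2.449 rad/s and ζ = 1/(2·√6) ≈ 0.2041.
ζωₙ = 1/2 = 0.5, so t_s ≈ 4/(ζωₙ) = 4/0.5 = 8 s.

t_s ≈ 8 s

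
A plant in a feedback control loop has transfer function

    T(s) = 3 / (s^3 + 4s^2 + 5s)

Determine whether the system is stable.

The denominator s^3 + 4s^2 + 5s factors as s(s^2 + 4s + 5), giving poles at s = 0, -2 ± j.
Since the simple pole(s) at s = 0 lie on the jω-axis with none in the right half-plane, the system is marginally stable.

marginally stable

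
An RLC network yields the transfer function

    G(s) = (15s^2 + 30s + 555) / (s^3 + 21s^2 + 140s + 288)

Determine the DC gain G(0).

G(0) = 185/96 ≈ 1.927

Set s = 0: G(0) = (555) / (288) = 185/96.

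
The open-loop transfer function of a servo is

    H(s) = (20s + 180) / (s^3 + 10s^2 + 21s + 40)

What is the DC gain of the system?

Set s = 0: H(0) = (180) / (40) = 9/2.

H(0) = 9/2 ≈ 4.500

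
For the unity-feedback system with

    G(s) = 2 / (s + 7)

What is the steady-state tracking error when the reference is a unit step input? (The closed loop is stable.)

e_ss = 0.7778

G(s) has no poles at the origin.
This is a Type 0 system. Kp = lim_{s→0} G(s) = 2/7.
e_ss = 1/(1 + Kp) = 1/(1 + 2/7) = 7/9 ≈ 0.7778.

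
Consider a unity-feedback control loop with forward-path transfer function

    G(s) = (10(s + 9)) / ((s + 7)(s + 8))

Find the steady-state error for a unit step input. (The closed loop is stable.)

e_ss = 0.3836

G(s) has no poles at the origin.
This is a Type 0 system. Kp = lim_{s→0} G(s) = 90/56 = 45/28.
e_ss = 1/(1 + Kp) = 1/(1 + 45/28) = 28/73 ≈ 0.3836.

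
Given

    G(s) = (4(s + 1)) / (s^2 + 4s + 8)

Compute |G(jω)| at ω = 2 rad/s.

|G(j2)| = 1

Substitute s = j2: numerator = 4 + j8, denominator = 4 + j8.
|G(j2)| = |4 + j8| / |4 + j8| = 8.9443 / 8.9443 = 1.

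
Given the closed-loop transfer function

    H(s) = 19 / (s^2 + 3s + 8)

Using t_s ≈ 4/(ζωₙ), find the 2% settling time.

t_s ≈ 2.667 s

Comparing s^2 + 3s + 8 to s^2 + 2ζωₙs + ωₙ²: ωₙ = √8 ≈ 2.828 rad/s and ζ = 3/(2·√8) ≈ 0.5303.
ζωₙ = 3/2 = 1.5, so t_s ≈ 4/(ζωₙ) = 4/1.5 ≈ 2.667 s.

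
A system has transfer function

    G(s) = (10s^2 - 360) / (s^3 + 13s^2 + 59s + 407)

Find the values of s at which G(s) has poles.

s = -1 ± 6j, -11

The poles are the roots of the denominator s^3 + 13s^2 + 59s + 407 = 0.
Trying s = -11: the polynomial evaluates to 0, so (s + 11) is a factor.
Dividing out leaves s^2 + 2s + 37 = 0.
The quadratic formula then gives s = -1 ± 6j.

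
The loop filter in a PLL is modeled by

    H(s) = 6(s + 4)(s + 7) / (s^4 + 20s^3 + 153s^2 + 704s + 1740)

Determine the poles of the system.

The poles are the roots of the denominator s^4 + 20s^3 + 153s^2 + 704s + 1740 = 0.
Trying s = -10: the polynomial evaluates to 0, so (s + 10) is a factor.
Dividing out leaves s^3 + 10s^2 + 53s + 174 = 0.
This factors further as (s^2 + 4s + 29)(s + 6) = 0.

s = -2 ± 5j, -10, -6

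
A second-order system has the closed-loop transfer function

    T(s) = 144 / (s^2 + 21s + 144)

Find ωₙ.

ωₙ = 12 rad/s

Compare the denominator to the standard form s^2 + 2ζωₙs + ωₙ².
ωₙ² = 144, so ωₙ = 12 rad/s.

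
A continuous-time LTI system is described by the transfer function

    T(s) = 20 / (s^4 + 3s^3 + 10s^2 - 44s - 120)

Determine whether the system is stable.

unstable

The denominator s^4 + 3s^3 + 10s^2 - 44s - 120 factors as (s + 2)(s - 3)(s^2 + 4s + 20), giving poles at s = -2, 3, -2 ± 4j.
Since the pole(s) at s = 3 lie in the right half-plane, the system is unstable.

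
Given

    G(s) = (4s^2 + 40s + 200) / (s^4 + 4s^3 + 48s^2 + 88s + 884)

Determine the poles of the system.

s = 1 ± 5j, -3 ± 5j

The poles are the roots of the denominator s^4 + 4s^3 + 48s^2 + 88s + 884 = 0.
No real roots exist; factor into two real quadratics: (s^2 - 2s + 26)(s^2 + 6s + 34) = 0.
Each quadratic gives a conjugate pair via the quadratic formula.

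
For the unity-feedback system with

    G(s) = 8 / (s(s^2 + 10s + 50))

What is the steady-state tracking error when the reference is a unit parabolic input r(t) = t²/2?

e_ss = ∞

G(s) has one pole at the origin.
This is a Type 1 system; Ka = lim_{s→0} s^2·G(s) = 0, so the steady-state error for a parabola input is infinite.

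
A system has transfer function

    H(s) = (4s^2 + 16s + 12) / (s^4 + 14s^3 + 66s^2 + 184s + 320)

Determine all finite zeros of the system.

Set the numerator to zero: 4s^2 + 16s + 12 = 0, i.e. 4·(s^2 + 4s + 3) = 0.
Factoring: (s + 3)(s + 1) = 0.

s = -3, -1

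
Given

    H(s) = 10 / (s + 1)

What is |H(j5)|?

|H(j5)| ≈ 1.961

Substitute s = j5: numerator = 10, denominator = 1 + j5.
|H(j5)| = |10| / |1 + j5| = 10 / 5.0990 ≈ 1.961.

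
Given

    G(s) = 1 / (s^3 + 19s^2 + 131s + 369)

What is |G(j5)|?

Substitute s = j5: numerator = 1, denominator = -106 + j530.
|G(j5)| = |1| / |-106 + j530| = 1 / 540.50 ≈ 0.001850.

|G(j5)| ≈ 0.001850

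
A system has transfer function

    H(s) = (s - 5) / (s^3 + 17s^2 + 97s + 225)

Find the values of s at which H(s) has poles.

The poles are the roots of the denominator s^3 + 17s^2 + 97s + 225 = 0.
Trying s = -9: the polynomial evaluates to 0, so (s + 9) is a factor.
Dividing out leaves s^2 + 8s + 25 = 0.
The quadratic formula then gives s = -4 ± 3j.

s = -4 ± 3j, -9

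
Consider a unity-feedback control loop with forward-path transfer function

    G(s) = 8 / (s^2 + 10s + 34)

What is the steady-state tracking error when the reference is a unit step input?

G(s) has no poles at the origin.
This is a Type 0 system. Kp = lim_{s→0} G(s) = 8/34 = 4/17.
e_ss = 1/(1 + Kp) = 1/(1 + 4/17) = 17/21 ≈ 0.8095.

e_ss = 0.8095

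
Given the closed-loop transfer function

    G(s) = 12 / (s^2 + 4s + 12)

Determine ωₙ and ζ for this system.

Compare the denominator to the standard form s^2 + 2ζωₙs + ωₙ².
ωₙ² = 12, so ωₙ = √12 ≈ 3.464 rad/s.
2ζωₙ = 4, so ζ = 4/(2·√12) ≈ 0.5774.
With ζ = 0.5774 the response is underdamped.

ωₙ ≈ 3.464 rad/s, ζ ≈ 0.5774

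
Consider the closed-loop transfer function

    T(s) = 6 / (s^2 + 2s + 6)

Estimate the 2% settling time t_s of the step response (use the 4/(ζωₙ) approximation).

t_s ≈ 4 s

Comparing s^2 + 2s + 6 to s^2 + 2ζωₙs + ωₙ²: ωₙ = √6 ≈ 2.449 rad/s and ζ = 2/(2·√6) ≈ 0.4082.
ζωₙ = 2/2 = 1, so t_s ≈ 4/(ζωₙ) = 4/1 = 4 s.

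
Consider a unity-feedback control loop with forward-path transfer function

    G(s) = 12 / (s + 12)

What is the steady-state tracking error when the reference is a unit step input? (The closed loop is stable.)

e_ss = 0.5000

G(s) has no poles at the origin.
This is a Type 0 system. Kp = lim_{s→0} G(s) = 12/12 = 1.
e_ss = 1/(1 + Kp) = 1/(1 + 1) = 1/2 ≈ 0.5000.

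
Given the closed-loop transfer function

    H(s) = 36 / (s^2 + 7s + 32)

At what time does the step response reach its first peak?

Comparing s^2 + 7s + 32 to s^2 + 2ζωₙs + ωₙ²: ωₙ = √32 ≈ 5.657 rad/s and ζ = 7/(2·√32) ≈ 0.6187.
ζωₙ = 7/2 = 3.5, so ω_d = ωₙ√(1−ζ²) = √(ωₙ² − (ζωₙ)²) = √(32 − 3.5²) = √19.75 ≈ 4.444 rad/s.
t_p = π/ω_d = π/4.444 ≈ 0.7069 s.

t_p ≈ 0.7069 s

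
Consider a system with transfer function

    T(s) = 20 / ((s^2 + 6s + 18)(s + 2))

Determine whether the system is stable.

stable

The poles can be read from the denominator factors: s = -3 ± 3j, -2.
Since all poles lie strictly in the left half-plane, the system is stable.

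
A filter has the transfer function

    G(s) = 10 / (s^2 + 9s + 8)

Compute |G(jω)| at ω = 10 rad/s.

Substitute s = j10: numerator = 10, denominator = -92 + j90.
|G(j10)| = |10| / |-92 + j90| = 10 / 128.70 ≈ 0.07770.

|G(j10)| ≈ 0.07770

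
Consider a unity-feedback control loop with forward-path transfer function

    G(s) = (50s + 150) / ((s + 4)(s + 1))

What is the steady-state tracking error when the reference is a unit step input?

e_ss = 0.02597

G(s) has no poles at the origin.
This is a Type 0 system. Kp = lim_{s→0} G(s) = 150/4 = 75/2.
e_ss = 1/(1 + Kp) = 1/(1 + 75/2) = 2/77 ≈ 0.02597.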